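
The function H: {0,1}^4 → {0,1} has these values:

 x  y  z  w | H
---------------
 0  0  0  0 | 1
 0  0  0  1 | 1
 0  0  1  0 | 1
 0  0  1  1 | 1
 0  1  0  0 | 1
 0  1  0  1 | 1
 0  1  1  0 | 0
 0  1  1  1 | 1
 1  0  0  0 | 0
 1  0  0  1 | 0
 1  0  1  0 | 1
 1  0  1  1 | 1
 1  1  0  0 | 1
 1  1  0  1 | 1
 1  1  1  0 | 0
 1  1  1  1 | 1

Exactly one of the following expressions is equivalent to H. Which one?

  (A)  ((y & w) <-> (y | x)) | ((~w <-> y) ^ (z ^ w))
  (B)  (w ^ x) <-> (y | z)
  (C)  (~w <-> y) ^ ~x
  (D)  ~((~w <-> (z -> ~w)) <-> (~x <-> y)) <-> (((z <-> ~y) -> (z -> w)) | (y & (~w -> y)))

(B): at (0,0,0,1) it gives 0, but H = 1 — eliminated.
(C): at (0,0,0,1) it gives 0, but H = 1 — eliminated.
(D): at (0,0,0,1) it gives 0, but H = 1 — eliminated.
Only (A) survives; checking it on all 16 rows confirms it matches H.

A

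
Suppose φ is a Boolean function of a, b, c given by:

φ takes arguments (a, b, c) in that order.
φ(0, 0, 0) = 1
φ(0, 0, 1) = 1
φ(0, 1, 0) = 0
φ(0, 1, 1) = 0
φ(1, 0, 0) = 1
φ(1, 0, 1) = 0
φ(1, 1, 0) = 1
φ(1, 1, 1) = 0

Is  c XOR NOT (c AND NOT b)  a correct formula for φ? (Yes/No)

No

Evaluate c XOR NOT (c AND NOT b) on each row and compare to φ:
  a=0, b=0, c=0: formula gives 1, φ = 1 ✓
  a=0, b=0, c=1: formula gives 1, φ = 1 ✓
  a=0, b=1, c=0: formula gives 1, but φ = 0 ✗
Row (0,1,0) is a counterexample, so the formula is not equivalent to φ.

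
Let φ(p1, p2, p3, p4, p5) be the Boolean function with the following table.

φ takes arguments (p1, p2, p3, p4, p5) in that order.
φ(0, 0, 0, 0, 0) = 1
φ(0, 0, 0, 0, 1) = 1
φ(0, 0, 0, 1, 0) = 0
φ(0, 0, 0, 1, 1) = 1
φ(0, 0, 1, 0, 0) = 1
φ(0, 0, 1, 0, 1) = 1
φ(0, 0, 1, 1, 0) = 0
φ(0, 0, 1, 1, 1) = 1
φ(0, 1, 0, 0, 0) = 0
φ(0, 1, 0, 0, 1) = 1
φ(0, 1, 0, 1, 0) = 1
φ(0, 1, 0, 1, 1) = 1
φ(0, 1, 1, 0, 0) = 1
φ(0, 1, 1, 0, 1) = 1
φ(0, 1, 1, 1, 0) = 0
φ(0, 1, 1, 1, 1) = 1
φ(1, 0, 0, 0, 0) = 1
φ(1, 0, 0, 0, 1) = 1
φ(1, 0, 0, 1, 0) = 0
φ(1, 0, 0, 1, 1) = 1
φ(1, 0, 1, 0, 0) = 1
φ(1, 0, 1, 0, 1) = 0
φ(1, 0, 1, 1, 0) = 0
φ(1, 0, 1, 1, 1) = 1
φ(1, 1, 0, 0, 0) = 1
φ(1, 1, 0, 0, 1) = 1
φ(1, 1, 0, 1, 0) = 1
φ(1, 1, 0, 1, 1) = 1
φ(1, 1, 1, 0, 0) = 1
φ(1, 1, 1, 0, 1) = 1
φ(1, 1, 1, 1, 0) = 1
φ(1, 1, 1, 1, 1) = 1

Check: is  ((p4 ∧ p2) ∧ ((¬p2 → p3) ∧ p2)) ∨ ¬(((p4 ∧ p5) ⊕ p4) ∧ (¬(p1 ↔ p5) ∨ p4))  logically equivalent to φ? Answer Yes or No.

Evaluate ((p4 ∧ p2) ∧ ((¬p2 → p3) ∧ p2)) ∨ ¬(((p4 ∧ p5) ⊕ p4) ∧ (¬(p1 ↔ p5) ∨ p4)) on each row and compare to φ:
  p1=0, p2=0, p3=0, p4=0, p5=0: formula gives 1, φ = 1 ✓
  p1=0, p2=0, p3=0, p4=0, p5=1: formula gives 1, φ = 1 ✓
  p1=0, p2=0, p3=0, p4=1, p5=0: formula gives 0, φ = 0 ✓
  p1=0, p2=0, p3=0, p4=1, p5=1: formula gives 1, φ = 1 ✓
  …
  p1=0, p2=1, p3=0, p4=0, p5=0: formula gives 1, but φ = 0 ✗
A single disagreement suffices: at (0,1,0,0,0) they differ, so the formula does not compute φ.

No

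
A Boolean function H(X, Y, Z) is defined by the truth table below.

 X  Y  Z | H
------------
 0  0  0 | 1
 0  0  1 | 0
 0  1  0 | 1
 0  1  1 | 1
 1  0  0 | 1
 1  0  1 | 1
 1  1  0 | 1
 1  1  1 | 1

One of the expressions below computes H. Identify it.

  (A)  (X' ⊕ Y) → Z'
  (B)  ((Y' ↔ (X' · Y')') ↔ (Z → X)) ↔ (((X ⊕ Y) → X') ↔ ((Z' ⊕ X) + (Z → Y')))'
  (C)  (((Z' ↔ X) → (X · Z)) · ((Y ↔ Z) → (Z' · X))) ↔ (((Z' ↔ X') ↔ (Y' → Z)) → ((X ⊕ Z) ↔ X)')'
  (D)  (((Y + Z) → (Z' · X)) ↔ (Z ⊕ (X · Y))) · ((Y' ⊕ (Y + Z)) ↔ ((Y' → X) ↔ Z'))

B

(A) disagrees with H on (1,1,1) (formula → 0, table → 1); rule it out.
(C) disagrees with H on (0,0,1) (formula → 1, table → 0); rule it out.
(D) disagrees with H on (0,0,0) (formula → 0, table → 1); rule it out.
Only (B) survives; checking it on all 8 rows confirms it matches H.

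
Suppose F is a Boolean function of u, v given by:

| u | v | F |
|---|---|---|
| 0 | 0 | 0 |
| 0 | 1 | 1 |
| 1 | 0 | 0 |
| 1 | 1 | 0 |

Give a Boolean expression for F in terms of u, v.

1 only at (0,1): NOT u AND v.

F(u, v) = u' · v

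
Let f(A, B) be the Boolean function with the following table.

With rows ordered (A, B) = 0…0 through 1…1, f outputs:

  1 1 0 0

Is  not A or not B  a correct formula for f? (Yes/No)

Check the formula against f row by row:
  A=0, B=0: formula gives 1, f = 1 ✓
  A=0, B=1: formula gives 1, f = 1 ✓
  A=1, B=0: formula gives 1, but f = 0 ✗
A single disagreement suffices: at (1,0) they differ, so the formula does not compute f.

No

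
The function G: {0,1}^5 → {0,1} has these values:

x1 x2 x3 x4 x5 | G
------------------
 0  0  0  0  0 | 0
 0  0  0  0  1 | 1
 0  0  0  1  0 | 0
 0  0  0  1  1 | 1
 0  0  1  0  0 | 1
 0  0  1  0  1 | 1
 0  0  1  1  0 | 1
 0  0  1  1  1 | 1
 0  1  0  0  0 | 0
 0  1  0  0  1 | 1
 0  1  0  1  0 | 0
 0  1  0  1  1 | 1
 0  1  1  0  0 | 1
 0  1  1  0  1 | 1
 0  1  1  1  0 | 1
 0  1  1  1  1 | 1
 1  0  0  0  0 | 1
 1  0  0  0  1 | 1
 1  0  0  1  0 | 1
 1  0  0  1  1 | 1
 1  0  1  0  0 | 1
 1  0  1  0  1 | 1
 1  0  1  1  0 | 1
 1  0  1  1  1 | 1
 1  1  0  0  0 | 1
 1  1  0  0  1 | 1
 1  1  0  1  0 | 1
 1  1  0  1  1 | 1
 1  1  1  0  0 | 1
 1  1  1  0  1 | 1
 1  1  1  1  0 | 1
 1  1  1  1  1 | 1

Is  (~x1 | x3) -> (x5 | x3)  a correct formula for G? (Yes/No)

Yes

Test each input against both G and the formula:
  x1=0, x2=0, x3=0, x4=0, x5=0: formula gives 0, G = 0 ✓
  x1=0, x2=0, x3=0, x4=0, x5=1: formula gives 1, G = 1 ✓
  x1=0, x2=0, x3=0, x4=1, x5=0: formula gives 0, G = 0 ✓
  x1=0, x2=0, x3=0, x4=1, x5=1: formula gives 1, G = 1 ✓
  … (the remaining 28 rows also agree.)
All 32 rows match — the expression computes G exactly.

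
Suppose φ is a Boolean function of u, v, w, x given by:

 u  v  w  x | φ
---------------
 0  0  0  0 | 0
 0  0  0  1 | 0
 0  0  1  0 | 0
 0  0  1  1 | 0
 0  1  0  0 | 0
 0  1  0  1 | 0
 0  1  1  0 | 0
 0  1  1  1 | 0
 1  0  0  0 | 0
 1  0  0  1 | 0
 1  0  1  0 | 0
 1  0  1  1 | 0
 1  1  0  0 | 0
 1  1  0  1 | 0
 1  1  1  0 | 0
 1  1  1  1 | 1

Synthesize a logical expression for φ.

The output is 1 only when every input is 1 — the AND of all inputs.

φ(u, v, w, x) = ((u · v) · w) · x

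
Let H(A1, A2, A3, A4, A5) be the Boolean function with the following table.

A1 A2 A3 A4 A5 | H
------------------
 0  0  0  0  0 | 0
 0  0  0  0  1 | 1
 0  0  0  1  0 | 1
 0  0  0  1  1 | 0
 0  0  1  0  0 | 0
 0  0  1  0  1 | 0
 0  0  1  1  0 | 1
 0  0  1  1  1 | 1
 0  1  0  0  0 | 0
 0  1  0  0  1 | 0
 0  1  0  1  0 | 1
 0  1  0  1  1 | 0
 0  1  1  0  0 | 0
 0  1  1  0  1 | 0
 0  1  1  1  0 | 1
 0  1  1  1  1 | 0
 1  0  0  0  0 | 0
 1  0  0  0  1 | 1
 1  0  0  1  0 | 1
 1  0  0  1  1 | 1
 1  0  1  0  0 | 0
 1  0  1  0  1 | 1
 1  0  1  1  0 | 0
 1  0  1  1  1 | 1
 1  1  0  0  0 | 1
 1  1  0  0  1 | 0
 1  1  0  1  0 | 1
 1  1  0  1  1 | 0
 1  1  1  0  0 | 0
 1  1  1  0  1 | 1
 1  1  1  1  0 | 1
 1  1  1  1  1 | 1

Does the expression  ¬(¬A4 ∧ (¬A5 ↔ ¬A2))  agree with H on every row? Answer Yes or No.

Evaluate ¬(¬A4 ∧ (¬A5 ↔ ¬A2)) on each row and compare to H:
  A1=0, A2=0, A3=0, A4=0, A5=0: formula gives 0, H = 0 ✓
  A1=0, A2=0, A3=0, A4=0, A5=1: formula gives 1, H = 1 ✓
  A1=0, A2=0, A3=0, A4=1, A5=0: formula gives 1, H = 1 ✓
  A1=0, A2=0, A3=0, A4=1, A5=1: formula gives 1, but H = 0 ✗
Row (0,0,0,1,1) is a counterexample, so the formula is not equivalent to H.

No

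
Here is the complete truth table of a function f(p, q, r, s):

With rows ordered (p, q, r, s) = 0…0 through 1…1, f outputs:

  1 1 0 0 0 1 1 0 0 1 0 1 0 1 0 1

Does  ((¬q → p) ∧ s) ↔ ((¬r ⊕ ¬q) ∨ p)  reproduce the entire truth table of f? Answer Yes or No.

Yes

Evaluate ((¬q → p) ∧ s) ↔ ((¬r ⊕ ¬q) ∨ p) on each row and compare to f:
  p=0, q=0, r=0, s=0: formula gives 1, f = 1 ✓
  p=0, q=0, r=0, s=1: formula gives 1, f = 1 ✓
  p=0, q=0, r=1, s=0: formula gives 0, f = 0 ✓
  p=0, q=0, r=1, s=1: formula gives 0, f = 0 ✓
  … (the remaining 12 rows also agree.)
Every row agrees, so the formula is equivalent.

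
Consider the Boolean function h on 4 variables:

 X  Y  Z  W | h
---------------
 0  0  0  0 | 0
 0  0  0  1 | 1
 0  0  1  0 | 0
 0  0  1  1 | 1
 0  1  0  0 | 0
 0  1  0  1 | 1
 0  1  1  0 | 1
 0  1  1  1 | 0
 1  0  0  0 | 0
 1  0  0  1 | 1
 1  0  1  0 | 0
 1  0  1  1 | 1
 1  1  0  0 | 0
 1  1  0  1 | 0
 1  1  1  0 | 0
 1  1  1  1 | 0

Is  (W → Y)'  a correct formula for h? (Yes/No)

Check the formula against h row by row:
  X=0, Y=0, Z=0, W=0: formula gives 0, h = 0 ✓
  X=0, Y=0, Z=0, W=1: formula gives 1, h = 1 ✓
  X=0, Y=0, Z=1, W=0: formula gives 0, h = 0 ✓
  X=0, Y=0, Z=1, W=1: formula gives 1, h = 1 ✓
  …
  X=0, Y=1, Z=0, W=1: formula gives 0, but h = 1 ✗
A single disagreement suffices: at (0,1,0,1) they differ, so the formula does not compute h.

No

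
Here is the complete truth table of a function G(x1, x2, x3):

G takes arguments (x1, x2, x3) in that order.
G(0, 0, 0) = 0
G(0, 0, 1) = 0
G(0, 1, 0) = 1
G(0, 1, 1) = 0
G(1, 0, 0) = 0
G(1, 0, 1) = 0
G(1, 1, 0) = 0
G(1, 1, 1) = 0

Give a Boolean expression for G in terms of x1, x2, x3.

G(x1, x2, x3) = (¬x1 ∧ x2) ∧ ¬x3

Only row (0,1,0) gives 1. That row's minterm ¬x1·x2·¬x3 is G directly.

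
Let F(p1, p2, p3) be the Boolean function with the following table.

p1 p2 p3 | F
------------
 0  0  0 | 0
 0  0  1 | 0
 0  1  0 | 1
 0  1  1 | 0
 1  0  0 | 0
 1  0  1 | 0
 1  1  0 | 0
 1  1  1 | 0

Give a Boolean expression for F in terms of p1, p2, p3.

F is 1 on exactly one input, (0,1,0), whose minterm is ¬p1·p2·¬p3. So F is just that conjunction.

F(p1, p2, p3) = (not p1 and p2) and not p3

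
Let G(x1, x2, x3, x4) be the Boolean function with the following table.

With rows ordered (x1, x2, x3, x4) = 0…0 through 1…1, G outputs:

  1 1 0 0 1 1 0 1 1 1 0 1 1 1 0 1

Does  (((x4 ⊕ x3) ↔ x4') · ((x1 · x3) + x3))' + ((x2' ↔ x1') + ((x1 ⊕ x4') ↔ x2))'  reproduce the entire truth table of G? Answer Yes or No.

Check the formula against G row by row:
  x1=0, x2=0, x3=0, x4=0: formula gives 1, G = 1 ✓
  x1=0, x2=0, x3=0, x4=1: formula gives 1, G = 1 ✓
  x1=0, x2=0, x3=1, x4=0: formula gives 0, G = 0 ✓
  x1=0, x2=0, x3=1, x4=1: formula gives 0, G = 0 ✓
  …
  x1=1, x2=1, x3=1, x4=1: formula gives 0, but G = 1 ✗
Row (1,1,1,1) is a counterexample, so the formula is not equivalent to G.

No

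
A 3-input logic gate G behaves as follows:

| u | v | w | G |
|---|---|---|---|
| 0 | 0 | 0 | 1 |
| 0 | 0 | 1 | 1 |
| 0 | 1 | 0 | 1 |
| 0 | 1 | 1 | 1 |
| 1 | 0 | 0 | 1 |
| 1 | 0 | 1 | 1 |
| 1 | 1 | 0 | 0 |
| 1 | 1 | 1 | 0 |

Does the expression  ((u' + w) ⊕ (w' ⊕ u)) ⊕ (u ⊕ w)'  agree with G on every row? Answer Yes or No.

Evaluate ((u' + w) ⊕ (w' ⊕ u)) ⊕ (u ⊕ w)' on each row and compare to G:
  u=0, v=0, w=0: formula gives 1, G = 1 ✓
  u=0, v=0, w=1: formula gives 1, G = 1 ✓
  u=0, v=1, w=0: formula gives 1, G = 1 ✓
  u=0, v=1, w=1: formula gives 1, G = 1 ✓
  u=1, v=0, w=0: formula gives 0, but G = 1 ✗
Since they disagree at (1,0,0), the expression is not a correct formula for G.

No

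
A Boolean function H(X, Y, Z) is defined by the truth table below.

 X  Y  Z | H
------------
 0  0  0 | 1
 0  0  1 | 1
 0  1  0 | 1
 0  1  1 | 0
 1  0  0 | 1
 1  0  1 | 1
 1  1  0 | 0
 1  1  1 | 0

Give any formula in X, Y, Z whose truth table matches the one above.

H(X, Y, Z) = ~((((~X & Y) & Z) | ((X & Y) & ~Z)) | ((X & Y) & Z))

The 0-rows are (0,1,1), (1,1,0), (1,1,1). Take each as a conjunction (¬X·Y·Z, X·Y·¬Z, X·Y·Z), form their disjunction, and complement — that gives a formula that is 1 everywhere H is.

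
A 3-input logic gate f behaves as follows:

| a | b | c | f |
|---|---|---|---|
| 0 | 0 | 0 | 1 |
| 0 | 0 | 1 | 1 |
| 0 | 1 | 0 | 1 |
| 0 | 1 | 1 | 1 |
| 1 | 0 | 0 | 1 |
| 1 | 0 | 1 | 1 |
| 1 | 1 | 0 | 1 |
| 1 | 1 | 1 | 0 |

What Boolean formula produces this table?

f(a, b, c) = not ((a and b) and c)

The output is 0 only when every input is 1 — NAND of all inputs.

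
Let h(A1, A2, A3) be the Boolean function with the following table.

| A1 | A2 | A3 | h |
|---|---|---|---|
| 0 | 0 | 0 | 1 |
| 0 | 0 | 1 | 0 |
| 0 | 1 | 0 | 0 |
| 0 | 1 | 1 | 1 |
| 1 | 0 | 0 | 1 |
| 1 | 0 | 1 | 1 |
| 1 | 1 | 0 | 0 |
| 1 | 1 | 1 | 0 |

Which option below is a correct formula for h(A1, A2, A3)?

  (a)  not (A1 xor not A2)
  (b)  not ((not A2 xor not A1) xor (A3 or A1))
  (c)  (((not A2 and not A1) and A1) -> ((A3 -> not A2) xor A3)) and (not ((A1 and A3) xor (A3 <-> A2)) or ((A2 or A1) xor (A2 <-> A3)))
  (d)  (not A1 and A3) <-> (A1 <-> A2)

b

(a): at (0,0,0) it gives 0, but h = 1 — eliminated.
(c): at (0,0,1) it gives 1, but h = 0 — eliminated.
(d): at (0,0,0) it gives 0, but h = 1 — eliminated.
Only (b) survives; checking it on all 8 rows confirms it matches h.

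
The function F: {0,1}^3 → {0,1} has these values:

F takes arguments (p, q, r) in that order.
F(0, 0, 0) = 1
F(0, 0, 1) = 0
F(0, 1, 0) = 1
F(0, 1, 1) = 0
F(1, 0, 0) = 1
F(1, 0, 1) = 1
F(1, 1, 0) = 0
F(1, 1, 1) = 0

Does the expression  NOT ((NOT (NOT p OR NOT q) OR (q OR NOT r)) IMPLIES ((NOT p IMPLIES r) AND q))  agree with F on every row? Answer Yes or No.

Check the formula against F row by row:
  p=0, q=0, r=0: formula gives 1, F = 1 ✓
  p=0, q=0, r=1: formula gives 0, F = 0 ✓
  p=0, q=1, r=0: formula gives 1, F = 1 ✓
  p=0, q=1, r=1: formula gives 0, F = 0 ✓
  p=1, q=0, r=0: formula gives 1, F = 1 ✓
  p=1, q=0, r=1: formula gives 0, but F = 1 ✗
Since they disagree at (1,0,1), the expression is not a correct formula for F.

No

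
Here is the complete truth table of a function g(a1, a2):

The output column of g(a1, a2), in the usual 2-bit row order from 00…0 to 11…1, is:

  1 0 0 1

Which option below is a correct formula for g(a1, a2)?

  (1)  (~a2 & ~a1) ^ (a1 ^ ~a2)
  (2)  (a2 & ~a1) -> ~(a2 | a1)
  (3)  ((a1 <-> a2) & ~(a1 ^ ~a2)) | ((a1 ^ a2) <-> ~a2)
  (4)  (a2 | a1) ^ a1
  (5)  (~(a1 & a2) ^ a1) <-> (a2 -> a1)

(1): at (0,0) it gives 0, but g = 1 — eliminated.
(2): at (1,0) it gives 1, but g = 0 — eliminated.
(3): at (0,0) it gives 0, but g = 1 — eliminated.
(4): at (0,0) it gives 0, but g = 1 — eliminated.
That leaves (5). Evaluating it on every row reproduces the table of g exactly.

5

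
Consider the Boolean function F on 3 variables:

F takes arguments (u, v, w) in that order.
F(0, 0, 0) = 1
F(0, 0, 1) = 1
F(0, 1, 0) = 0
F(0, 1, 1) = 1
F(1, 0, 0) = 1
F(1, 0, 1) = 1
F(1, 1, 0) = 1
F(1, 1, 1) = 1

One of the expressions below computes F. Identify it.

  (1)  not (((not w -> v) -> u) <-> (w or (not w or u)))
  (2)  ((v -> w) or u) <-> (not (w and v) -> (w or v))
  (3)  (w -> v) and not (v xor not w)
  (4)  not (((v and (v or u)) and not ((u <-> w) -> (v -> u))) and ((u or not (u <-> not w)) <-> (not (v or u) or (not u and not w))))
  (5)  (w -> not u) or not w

4

(1) fails at (0,0,0): the formula yields 0, F is 1.
(2) fails at (0,0,0): the formula yields 0, F is 1.
(3) fails at (0,0,0): the formula yields 0, F is 1.
(5) fails at (0,1,0): the formula yields 1, F is 0.
Only (4) survives; checking it on all 8 rows confirms it matches F.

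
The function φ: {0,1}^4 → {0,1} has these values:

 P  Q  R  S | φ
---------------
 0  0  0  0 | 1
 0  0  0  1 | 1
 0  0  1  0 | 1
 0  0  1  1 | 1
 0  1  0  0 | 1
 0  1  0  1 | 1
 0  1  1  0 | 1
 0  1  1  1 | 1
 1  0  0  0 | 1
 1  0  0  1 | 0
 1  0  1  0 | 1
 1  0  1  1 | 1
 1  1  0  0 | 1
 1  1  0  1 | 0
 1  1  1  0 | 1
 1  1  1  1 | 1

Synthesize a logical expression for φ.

φ(P, Q, R, S) = ~((((P & ~Q) & ~R) & S) | (((P & Q) & ~R) & S))

There are just 2 zero rows: (1,0,0,1), (1,1,0,1). Their minterms are P·¬Q·¬R·S, P·Q·¬R·S; the OR of those covers precisely the 0-outputs, and negating it yields φ.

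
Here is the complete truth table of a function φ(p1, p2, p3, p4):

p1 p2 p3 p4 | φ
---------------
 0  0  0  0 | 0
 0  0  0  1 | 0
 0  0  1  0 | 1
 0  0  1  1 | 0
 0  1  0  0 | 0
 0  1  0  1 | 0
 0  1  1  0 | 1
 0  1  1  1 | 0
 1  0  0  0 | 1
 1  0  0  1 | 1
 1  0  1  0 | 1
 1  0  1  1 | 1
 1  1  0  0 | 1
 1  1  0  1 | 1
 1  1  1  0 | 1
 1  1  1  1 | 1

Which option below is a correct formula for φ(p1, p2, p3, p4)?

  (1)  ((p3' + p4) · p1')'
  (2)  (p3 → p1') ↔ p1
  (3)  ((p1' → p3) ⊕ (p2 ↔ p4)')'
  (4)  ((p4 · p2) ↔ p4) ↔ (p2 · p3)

(2) disagrees with φ on (0,0,1,0) (formula → 0, table → 1); rule it out.
(3) disagrees with φ on (0,0,0,0) (formula → 1, table → 0); rule it out.
(4) disagrees with φ on (0,0,0,1) (formula → 1, table → 0); rule it out.
(1) is the remaining candidate, and it agrees with φ on all 16 inputs.

1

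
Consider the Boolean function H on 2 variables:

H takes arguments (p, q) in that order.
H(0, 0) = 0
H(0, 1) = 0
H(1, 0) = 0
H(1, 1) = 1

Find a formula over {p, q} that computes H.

The output is 1 only when every input is 1 — the AND of all inputs.

H(p, q) = p ∧ q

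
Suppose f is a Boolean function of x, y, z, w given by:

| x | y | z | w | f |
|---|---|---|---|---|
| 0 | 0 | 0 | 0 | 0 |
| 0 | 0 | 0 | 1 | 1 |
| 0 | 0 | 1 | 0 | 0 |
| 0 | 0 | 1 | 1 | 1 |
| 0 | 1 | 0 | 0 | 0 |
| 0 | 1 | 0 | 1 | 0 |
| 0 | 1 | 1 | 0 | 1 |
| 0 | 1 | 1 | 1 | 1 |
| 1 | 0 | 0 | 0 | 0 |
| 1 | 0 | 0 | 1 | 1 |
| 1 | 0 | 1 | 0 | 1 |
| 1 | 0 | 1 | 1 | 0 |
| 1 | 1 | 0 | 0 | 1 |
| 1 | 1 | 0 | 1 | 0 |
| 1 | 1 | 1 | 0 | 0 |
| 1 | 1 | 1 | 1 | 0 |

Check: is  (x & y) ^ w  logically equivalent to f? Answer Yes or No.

No

Check the formula against f row by row:
  x=0, y=0, z=0, w=0: formula gives 0, f = 0 ✓
  x=0, y=0, z=0, w=1: formula gives 1, f = 1 ✓
  x=0, y=0, z=1, w=0: formula gives 0, f = 0 ✓
  x=0, y=0, z=1, w=1: formula gives 1, f = 1 ✓
  …
  x=0, y=1, z=0, w=1: formula gives 1, but f = 0 ✗
A single disagreement suffices: at (0,1,0,1) they differ, so the formula does not compute f.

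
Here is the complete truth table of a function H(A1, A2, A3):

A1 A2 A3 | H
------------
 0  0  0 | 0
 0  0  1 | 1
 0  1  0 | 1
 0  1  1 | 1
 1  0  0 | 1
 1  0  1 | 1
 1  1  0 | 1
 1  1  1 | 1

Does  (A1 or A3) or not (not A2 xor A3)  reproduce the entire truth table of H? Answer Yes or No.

Yes

Evaluate (A1 or A3) or not (not A2 xor A3) on each row and compare to H:
  A1=0, A2=0, A3=0: formula gives 0, H = 0 ✓
  A1=0, A2=0, A3=1: formula gives 1, H = 1 ✓
  A1=0, A2=1, A3=0: formula gives 1, H = 1 ✓
  A1=0, A2=1, A3=1: formula gives 1, H = 1 ✓
  A1=1, A2=0, A3=0: formula gives 1, H = 1 ✓
  …and likewise for the remaining 3 rows.
Every row agrees, so the formula is equivalent.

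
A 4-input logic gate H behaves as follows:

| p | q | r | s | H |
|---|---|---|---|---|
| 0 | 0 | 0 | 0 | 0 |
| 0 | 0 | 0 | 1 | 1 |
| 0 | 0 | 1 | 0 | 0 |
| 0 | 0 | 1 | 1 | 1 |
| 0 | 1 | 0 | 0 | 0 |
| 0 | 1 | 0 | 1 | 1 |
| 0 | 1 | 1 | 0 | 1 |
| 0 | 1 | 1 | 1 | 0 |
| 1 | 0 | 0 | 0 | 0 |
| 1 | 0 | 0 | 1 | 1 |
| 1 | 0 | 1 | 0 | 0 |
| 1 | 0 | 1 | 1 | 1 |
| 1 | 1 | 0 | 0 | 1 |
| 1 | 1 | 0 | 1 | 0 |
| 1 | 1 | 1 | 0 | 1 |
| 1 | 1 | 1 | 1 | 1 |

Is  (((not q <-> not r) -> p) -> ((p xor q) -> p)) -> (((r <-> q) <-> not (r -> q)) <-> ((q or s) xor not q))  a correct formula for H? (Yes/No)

Check the formula against H row by row:
  p=0, q=0, r=0, s=0: formula gives 0, H = 0 ✓
  p=0, q=0, r=0, s=1: formula gives 1, H = 1 ✓
  p=0, q=0, r=1, s=0: formula gives 0, H = 0 ✓
  p=0, q=0, r=1, s=1: formula gives 1, H = 1 ✓
  p=0, q=1, r=0, s=0: formula gives 1, but H = 0 ✗
Since they disagree at (0,1,0,0), the expression is not a correct formula for H.

No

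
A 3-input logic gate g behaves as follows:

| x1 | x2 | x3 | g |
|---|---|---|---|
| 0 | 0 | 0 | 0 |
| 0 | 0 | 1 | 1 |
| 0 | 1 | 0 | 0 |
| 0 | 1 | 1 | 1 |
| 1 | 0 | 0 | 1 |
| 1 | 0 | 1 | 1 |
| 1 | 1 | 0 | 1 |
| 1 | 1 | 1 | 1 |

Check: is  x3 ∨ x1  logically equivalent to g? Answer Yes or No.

Check the formula against g row by row:
  x1=0, x2=0, x3=0: formula gives 0, g = 0 ✓
  x1=0, x2=0, x3=1: formula gives 1, g = 1 ✓
  x1=0, x2=1, x3=0: formula gives 0, g = 0 ✓
  x1=0, x2=1, x3=1: formula gives 1, g = 1 ✓
  x1=1, x2=0, x3=0: formula gives 1, g = 1 ✓
  …and likewise for the remaining 3 rows.
No disagreement on any input; they are logically equivalent.

Yes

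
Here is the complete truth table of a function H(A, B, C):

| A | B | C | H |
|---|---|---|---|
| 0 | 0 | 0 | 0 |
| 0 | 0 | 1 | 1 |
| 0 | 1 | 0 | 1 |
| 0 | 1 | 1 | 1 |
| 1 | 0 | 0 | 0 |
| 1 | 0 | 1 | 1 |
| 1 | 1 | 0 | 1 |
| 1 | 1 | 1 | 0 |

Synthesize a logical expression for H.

H is 0 on only 3 rows — (0,0,0), (1,0,0), (1,1,1). Writing each as a minterm (¬A·¬B·¬C, A·¬B·¬C, A·B·C) and OR-ing them characterizes exactly where H=0, so H is the negation of that disjunction.

H(A, B, C) = ~((((~A & ~B) & ~C) | ((A & ~B) & ~C)) | ((A & B) & C))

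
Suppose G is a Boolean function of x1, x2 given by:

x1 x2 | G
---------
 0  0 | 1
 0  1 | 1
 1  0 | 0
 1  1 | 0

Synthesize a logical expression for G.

G(x1, x2) = ~x1

The output is the negation of x1.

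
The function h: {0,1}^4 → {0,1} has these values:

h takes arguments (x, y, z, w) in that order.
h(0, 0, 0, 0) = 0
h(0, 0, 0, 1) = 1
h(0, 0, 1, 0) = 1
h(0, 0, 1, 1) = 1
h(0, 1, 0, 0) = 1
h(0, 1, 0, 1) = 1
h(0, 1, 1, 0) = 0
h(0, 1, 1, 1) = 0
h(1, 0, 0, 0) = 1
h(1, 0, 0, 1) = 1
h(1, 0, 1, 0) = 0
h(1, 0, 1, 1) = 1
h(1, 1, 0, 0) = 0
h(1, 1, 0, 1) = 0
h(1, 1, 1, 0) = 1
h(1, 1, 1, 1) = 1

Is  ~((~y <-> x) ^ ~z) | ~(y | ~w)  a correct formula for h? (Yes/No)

Check the formula against h row by row:
  x=0, y=0, z=0, w=0: formula gives 0, h = 0 ✓
  x=0, y=0, z=0, w=1: formula gives 1, h = 1 ✓
  x=0, y=0, z=1, w=0: formula gives 1, h = 1 ✓
  x=0, y=0, z=1, w=1: formula gives 1, h = 1 ✓
  …and likewise for the remaining 12 rows.
No disagreement on any input; they are logically equivalent.

Yes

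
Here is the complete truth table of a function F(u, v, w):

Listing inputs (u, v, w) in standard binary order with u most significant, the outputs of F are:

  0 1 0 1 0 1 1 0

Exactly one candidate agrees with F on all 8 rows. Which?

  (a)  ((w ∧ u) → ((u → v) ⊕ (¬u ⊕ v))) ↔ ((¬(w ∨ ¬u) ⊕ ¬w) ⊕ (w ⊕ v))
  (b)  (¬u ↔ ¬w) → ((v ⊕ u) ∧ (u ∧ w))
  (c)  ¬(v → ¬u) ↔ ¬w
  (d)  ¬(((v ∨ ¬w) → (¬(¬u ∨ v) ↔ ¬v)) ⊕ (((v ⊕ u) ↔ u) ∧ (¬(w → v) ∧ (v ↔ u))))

c

(a) fails at (0,0,0): the formula yields 1, F is 0.
(b) fails at (1,0,0): the formula yields 1, F is 0.
(d) fails at (0,0,0): the formula yields 1, F is 0.
That leaves (c). Evaluating it on every row reproduces the table of F exactly.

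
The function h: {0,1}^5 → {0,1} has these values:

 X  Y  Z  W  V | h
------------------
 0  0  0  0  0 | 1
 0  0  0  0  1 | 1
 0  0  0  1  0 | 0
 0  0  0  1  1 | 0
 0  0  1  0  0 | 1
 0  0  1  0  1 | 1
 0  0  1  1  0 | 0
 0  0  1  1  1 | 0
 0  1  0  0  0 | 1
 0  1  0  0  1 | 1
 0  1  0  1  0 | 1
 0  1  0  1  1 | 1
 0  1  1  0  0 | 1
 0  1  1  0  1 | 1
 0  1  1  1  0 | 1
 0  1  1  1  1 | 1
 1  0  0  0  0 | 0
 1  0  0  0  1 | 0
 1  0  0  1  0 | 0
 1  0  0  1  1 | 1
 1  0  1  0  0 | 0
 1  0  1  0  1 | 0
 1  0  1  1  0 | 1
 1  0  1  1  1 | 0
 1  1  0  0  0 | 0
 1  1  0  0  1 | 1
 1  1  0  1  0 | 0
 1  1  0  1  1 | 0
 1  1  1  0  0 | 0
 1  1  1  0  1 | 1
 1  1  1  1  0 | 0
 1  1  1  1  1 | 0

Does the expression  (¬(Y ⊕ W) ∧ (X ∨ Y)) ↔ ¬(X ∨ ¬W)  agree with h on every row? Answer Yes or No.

Test each input against both h and the formula:
  X=0, Y=0, Z=0, W=0, V=0: formula gives 1, h = 1 ✓
  X=0, Y=0, Z=0, W=0, V=1: formula gives 1, h = 1 ✓
  X=0, Y=0, Z=0, W=1, V=0: formula gives 0, h = 0 ✓
  X=0, Y=0, Z=0, W=1, V=1: formula gives 0, h = 0 ✓
  …
  X=1, Y=0, Z=0, W=1, V=0: formula gives 1, but h = 0 ✗
Since they disagree at (1,0,0,1,0), the expression is not a correct formula for h.

No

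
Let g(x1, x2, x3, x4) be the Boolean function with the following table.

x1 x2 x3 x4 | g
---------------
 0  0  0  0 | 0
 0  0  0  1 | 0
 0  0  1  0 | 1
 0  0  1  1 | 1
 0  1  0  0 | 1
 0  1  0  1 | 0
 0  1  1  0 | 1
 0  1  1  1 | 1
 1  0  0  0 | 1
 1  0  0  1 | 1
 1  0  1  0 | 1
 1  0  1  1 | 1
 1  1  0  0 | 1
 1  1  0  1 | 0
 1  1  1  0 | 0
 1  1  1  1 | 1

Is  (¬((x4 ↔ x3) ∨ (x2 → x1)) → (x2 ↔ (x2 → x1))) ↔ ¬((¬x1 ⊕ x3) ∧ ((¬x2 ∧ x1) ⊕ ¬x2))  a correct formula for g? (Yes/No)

Check the formula against g row by row:
  x1=0, x2=0, x3=0, x4=0: formula gives 0, g = 0 ✓
  x1=0, x2=0, x3=0, x4=1: formula gives 0, g = 0 ✓
  x1=0, x2=0, x3=1, x4=0: formula gives 1, g = 1 ✓
  x1=0, x2=0, x3=1, x4=1: formula gives 1, g = 1 ✓
  …
  x1=0, x2=1, x3=1, x4=0: formula gives 0, but g = 1 ✗
Since they disagree at (0,1,1,0), the expression is not a correct formula for g.

No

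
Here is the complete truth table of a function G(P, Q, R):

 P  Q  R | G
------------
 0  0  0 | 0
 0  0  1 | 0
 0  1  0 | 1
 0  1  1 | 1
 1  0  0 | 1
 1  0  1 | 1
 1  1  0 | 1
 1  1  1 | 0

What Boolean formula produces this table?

The 0-rows are (0,0,0), (0,0,1), (1,1,1). Take each as a conjunction (¬P·¬Q·¬R, ¬P·¬Q·R, P·Q·R), form their disjunction, and complement — that gives a formula that is 1 everywhere G is.

G(P, Q, R) = NOT ((((NOT P AND NOT Q) AND NOT R) OR ((NOT P AND NOT Q) AND R)) OR ((P AND Q) AND R))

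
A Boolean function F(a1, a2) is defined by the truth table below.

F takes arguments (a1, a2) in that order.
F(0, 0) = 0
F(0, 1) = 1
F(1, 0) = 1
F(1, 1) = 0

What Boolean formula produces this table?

F(a1, a2) = a1 xor a2

The output is 1 exactly when an odd number of inputs are 1 — the 2-way XOR (parity).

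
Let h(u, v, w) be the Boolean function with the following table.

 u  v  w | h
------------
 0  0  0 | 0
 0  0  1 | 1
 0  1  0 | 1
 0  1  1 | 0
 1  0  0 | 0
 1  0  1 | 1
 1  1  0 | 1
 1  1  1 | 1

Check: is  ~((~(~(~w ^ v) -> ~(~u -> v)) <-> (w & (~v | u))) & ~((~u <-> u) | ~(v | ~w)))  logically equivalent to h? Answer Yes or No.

Yes

Test each input against both h and the formula:
  u=0, v=0, w=0: formula gives 0, h = 0 ✓
  u=0, v=0, w=1: formula gives 1, h = 1 ✓
  u=0, v=1, w=0: formula gives 1, h = 1 ✓
  u=0, v=1, w=1: formula gives 0, h = 0 ✓
  u=1, v=0, w=0: formula gives 0, h = 0 ✓
  …and likewise for the remaining 3 rows.
All 8 rows match — the expression computes h exactly.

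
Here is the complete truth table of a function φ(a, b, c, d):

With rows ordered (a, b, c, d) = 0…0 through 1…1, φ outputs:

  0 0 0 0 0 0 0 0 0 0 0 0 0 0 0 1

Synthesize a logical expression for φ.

The output is 1 only when every input is 1 — the AND of all inputs.

φ(a, b, c, d) = ((a & b) & c) & d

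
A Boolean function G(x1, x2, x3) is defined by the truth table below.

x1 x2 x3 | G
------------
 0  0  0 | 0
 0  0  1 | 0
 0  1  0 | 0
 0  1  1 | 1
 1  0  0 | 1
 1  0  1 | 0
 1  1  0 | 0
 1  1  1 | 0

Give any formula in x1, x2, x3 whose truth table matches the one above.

The 1-rows are (0,1,1), (1,0,0). Each contributes one minterm — ¬x1·x2·x3; x1·¬x2·¬x3 — and their disjunction is a sum-of-products form of G.

G(x1, x2, x3) = ((NOT x1 AND x2) AND x3) OR ((x1 AND NOT x2) AND NOT x3)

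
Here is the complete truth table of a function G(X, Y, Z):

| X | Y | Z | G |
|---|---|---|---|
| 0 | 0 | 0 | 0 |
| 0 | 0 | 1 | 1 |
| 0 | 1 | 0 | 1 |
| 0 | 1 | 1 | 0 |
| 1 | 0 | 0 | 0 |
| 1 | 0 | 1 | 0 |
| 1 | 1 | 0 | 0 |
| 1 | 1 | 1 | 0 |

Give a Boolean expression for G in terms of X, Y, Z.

G(X, Y, Z) = ((X' · Y') · Z) + ((X' · Y) · Z')

The 1-rows are (0,0,1), (0,1,0). Each contributes one minterm — ¬X·¬Y·Z; ¬X·Y·¬Z — and their disjunction is a sum-of-products form of G.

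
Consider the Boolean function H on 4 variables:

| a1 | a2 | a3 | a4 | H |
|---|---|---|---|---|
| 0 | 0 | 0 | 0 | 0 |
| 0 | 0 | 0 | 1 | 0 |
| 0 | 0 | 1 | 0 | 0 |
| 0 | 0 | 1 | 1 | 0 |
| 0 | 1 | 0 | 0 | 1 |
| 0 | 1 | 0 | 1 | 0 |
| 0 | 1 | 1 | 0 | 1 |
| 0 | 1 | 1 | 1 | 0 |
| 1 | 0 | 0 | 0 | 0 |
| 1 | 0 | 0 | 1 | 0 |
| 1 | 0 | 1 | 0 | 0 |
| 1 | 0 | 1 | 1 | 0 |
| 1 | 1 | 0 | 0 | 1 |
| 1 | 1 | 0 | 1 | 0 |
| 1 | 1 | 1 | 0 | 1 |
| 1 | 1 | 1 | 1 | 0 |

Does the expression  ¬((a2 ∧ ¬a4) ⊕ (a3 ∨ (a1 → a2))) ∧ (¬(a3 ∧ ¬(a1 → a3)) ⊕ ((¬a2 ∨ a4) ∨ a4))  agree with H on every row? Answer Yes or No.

Yes

Check the formula against H row by row:
  a1=0, a2=0, a3=0, a4=0: formula gives 0, H = 0 ✓
  a1=0, a2=0, a3=0, a4=1: formula gives 0, H = 0 ✓
  a1=0, a2=0, a3=1, a4=0: formula gives 0, H = 0 ✓
  a1=0, a2=0, a3=1, a4=1: formula gives 0, H = 0 ✓
  …and likewise for the remaining 12 rows.
Every row agrees, so the formula is equivalent.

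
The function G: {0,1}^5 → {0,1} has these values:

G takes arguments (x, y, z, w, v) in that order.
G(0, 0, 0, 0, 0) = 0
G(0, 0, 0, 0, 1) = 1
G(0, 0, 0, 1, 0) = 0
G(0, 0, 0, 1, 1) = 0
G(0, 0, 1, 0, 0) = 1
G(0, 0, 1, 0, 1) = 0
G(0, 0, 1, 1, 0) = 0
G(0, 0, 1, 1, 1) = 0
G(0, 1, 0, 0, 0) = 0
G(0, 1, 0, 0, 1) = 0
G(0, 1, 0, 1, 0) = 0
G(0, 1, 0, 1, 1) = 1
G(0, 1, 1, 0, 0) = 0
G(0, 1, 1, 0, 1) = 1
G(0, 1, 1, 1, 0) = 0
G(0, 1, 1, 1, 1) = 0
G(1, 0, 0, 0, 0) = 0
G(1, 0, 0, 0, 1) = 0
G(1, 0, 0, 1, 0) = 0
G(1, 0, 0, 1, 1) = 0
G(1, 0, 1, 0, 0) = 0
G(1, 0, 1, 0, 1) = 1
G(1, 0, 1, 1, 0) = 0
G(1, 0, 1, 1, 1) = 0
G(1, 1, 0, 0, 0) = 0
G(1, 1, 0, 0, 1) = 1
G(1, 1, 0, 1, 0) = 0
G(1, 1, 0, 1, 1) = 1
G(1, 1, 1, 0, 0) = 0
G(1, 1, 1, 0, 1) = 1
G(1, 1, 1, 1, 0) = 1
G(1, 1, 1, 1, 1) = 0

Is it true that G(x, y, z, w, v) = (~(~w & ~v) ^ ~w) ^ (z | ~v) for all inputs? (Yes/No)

Test each input against both G and the formula:
  x=0, y=0, z=0, w=0, v=0: formula gives 0, G = 0 ✓
  x=0, y=0, z=0, w=0, v=1: formula gives 0, but G = 1 ✗
A single disagreement suffices: at (0,0,0,0,1) they differ, so the formula does not compute G.

No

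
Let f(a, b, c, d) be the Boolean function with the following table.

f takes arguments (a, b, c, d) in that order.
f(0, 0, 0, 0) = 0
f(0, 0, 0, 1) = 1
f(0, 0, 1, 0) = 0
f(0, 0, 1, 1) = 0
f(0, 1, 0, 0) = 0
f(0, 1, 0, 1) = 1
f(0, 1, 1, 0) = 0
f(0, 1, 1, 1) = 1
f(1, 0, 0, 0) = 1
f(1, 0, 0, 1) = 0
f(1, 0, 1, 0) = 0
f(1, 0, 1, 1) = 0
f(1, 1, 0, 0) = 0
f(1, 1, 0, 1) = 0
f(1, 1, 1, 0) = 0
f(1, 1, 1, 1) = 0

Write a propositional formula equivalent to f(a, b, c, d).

Collect the rows where f=1 — (0,0,0,1), (0,1,0,1), (0,1,1,1), (1,0,0,0) — and write one minterm per row: ¬a·¬b·¬c·d, ¬a·b·¬c·d, ¬a·b·c·d, a·¬b·¬c·¬d. Their union (logical OR) reproduces the table exactly.

f(a, b, c, d) = (((((NOT a AND NOT b) AND NOT c) AND d) OR (((NOT a AND b) AND NOT c) AND d)) OR (((NOT a AND b) AND c) AND d)) OR (((a AND NOT b) AND NOT c) AND NOT d)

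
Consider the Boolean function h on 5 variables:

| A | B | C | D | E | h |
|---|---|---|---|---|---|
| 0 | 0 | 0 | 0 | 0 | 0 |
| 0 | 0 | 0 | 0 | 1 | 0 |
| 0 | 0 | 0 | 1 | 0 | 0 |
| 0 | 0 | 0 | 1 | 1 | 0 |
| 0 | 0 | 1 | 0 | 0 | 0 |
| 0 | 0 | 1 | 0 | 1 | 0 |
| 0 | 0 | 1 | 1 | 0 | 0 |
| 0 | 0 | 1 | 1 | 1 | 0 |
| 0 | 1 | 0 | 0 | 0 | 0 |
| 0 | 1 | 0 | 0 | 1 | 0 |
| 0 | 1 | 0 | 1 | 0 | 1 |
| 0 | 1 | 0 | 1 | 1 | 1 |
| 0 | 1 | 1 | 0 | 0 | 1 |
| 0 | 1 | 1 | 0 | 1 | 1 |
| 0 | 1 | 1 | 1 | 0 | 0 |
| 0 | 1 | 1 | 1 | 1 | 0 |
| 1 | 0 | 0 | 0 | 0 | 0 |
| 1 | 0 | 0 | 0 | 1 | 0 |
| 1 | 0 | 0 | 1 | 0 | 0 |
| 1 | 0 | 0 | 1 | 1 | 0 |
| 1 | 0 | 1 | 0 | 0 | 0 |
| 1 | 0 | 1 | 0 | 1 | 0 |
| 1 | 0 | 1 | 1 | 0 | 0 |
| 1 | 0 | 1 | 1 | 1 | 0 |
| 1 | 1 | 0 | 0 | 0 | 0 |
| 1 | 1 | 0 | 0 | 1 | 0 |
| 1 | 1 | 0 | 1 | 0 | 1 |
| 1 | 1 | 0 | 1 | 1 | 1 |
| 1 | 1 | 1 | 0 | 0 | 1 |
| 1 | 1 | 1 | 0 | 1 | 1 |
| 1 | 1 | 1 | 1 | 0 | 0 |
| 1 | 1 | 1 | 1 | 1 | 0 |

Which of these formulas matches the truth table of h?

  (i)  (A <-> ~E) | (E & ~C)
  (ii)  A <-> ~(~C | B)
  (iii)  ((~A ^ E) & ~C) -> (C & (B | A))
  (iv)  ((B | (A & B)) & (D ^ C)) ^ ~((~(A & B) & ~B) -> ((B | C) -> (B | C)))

iv

(i): at (0,0,0,0,1) it gives 1, but h = 0 — eliminated.
(ii): at (0,0,0,0,0) it gives 1, but h = 0 — eliminated.
(iii): at (0,0,0,0,1) it gives 1, but h = 0 — eliminated.
(iv) is the remaining candidate, and it agrees with h on all 32 inputs.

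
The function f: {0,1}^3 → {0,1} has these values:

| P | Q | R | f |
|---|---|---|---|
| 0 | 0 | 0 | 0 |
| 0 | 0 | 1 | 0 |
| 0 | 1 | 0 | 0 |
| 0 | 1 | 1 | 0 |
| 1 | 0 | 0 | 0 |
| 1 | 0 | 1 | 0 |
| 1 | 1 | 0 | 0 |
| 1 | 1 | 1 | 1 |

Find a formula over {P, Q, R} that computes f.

f(P, Q, R) = (P & Q) & R

The output is 1 only when every input is 1 — the AND of all inputs.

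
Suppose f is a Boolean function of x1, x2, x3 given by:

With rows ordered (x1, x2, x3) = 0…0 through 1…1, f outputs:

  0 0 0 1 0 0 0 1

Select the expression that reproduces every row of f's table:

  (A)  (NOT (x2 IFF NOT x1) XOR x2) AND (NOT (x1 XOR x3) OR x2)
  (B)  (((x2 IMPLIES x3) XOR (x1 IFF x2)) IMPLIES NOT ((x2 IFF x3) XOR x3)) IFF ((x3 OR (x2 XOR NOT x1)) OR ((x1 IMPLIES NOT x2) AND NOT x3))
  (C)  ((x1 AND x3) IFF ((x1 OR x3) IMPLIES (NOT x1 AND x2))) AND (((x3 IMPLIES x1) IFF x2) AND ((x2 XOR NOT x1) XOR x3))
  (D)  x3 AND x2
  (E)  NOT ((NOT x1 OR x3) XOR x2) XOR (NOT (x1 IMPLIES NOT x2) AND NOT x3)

(A): at (0,0,0) it gives 1, but f = 0 — eliminated.
(B): at (0,0,0) it gives 1, but f = 0 — eliminated.
(C): at (0,1,1) it gives 0, but f = 1 — eliminated.
(E): at (0,1,0) it gives 1, but f = 0 — eliminated.
That leaves (D). Evaluating it on every row reproduces the table of f exactly.

D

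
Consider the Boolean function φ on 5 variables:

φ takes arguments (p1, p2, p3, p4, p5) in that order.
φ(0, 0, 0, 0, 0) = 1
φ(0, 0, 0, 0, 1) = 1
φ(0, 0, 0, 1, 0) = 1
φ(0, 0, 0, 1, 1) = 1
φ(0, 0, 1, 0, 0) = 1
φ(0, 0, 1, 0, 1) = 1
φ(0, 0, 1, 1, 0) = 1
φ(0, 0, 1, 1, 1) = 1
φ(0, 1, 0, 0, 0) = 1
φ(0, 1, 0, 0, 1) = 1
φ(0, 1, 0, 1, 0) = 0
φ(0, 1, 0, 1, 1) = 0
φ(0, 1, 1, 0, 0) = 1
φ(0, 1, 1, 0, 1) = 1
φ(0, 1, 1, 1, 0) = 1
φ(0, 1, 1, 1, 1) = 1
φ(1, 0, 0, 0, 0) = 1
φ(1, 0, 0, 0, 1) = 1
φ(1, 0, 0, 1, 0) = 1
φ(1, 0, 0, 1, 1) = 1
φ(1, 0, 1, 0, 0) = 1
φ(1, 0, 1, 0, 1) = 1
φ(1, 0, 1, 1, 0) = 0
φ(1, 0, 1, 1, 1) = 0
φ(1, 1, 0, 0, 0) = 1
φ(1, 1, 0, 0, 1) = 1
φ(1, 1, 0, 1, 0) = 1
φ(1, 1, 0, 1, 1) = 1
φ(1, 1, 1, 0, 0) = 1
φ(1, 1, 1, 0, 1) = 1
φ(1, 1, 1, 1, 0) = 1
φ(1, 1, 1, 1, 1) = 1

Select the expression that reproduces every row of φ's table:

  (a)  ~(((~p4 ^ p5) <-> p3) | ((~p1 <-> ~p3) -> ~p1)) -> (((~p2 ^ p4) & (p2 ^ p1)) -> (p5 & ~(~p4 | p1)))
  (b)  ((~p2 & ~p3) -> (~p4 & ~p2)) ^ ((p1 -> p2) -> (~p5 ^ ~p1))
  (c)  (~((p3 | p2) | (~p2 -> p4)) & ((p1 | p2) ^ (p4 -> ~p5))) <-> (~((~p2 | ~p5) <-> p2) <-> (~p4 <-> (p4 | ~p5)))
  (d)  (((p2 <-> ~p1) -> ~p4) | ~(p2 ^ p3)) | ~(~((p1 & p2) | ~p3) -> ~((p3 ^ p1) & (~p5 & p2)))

(a): at (0,1,0,1,0) it gives 1, but φ = 0 — eliminated.
(b): at (0,0,0,0,1) it gives 0, but φ = 1 — eliminated.
(c): at (0,0,0,0,1) it gives 0, but φ = 1 — eliminated.
Only (d) survives; checking it on all 32 rows confirms it matches φ.

d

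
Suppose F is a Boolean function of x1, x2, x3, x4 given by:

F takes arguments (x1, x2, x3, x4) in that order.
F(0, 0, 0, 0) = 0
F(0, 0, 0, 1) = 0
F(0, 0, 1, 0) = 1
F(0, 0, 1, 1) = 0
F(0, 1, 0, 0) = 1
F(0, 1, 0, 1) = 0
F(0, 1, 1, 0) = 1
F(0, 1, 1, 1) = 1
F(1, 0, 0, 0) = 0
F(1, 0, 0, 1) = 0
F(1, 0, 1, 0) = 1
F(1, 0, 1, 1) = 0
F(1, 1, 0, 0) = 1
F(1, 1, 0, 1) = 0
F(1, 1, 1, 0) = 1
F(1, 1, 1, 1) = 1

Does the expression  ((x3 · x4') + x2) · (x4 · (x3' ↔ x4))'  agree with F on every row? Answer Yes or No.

Yes

Check the formula against F row by row:
  x1=0, x2=0, x3=0, x4=0: formula gives 0, F = 0 ✓
  x1=0, x2=0, x3=0, x4=1: formula gives 0, F = 0 ✓
  x1=0, x2=0, x3=1, x4=0: formula gives 1, F = 1 ✓
  x1=0, x2=0, x3=1, x4=1: formula gives 0, F = 0 ✓
  … (the remaining 12 rows also agree.)
No disagreement on any input; they are logically equivalent.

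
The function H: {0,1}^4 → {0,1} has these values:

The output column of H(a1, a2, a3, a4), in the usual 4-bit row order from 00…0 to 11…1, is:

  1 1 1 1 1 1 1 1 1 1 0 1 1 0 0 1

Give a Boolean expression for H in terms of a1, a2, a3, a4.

H(a1, a2, a3, a4) = not (((((a1 and not a2) and a3) and not a4) or (((a1 and a2) and not a3) and a4)) or (((a1 and a2) and a3) and not a4))

H is 0 on only 3 rows — (1,0,1,0), (1,1,0,1), (1,1,1,0). Writing each as a minterm (a1·¬a2·a3·¬a4, a1·a2·¬a3·a4, a1·a2·a3·¬a4) and OR-ing them characterizes exactly where H=0, so H is the negation of that disjunction.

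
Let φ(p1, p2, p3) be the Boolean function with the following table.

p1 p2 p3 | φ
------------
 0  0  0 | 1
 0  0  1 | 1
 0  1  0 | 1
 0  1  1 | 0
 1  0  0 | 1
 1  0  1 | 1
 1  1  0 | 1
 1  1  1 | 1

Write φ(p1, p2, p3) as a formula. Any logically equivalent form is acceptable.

φ(p1, p2, p3) = ~((~p1 & p2) & p3)

φ is 0 on exactly one input, (0,1,1), whose minterm is ¬p1·p2·p3. So φ is the negation of that single conjunction.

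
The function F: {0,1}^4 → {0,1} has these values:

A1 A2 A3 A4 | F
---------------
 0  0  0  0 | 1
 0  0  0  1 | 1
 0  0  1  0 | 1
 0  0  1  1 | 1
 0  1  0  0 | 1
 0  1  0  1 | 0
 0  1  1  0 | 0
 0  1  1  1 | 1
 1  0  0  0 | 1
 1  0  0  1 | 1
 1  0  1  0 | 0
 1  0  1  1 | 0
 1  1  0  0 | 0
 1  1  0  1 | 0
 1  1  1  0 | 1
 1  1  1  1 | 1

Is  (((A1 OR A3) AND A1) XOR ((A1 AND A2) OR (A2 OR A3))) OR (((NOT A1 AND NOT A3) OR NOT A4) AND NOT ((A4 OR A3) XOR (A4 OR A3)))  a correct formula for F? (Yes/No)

No

Test each input against both F and the formula:
  A1=0, A2=0, A3=0, A4=0: formula gives 1, F = 1 ✓
  A1=0, A2=0, A3=0, A4=1: formula gives 1, F = 1 ✓
  A1=0, A2=0, A3=1, A4=0: formula gives 1, F = 1 ✓
  A1=0, A2=0, A3=1, A4=1: formula gives 1, F = 1 ✓
  …
  A1=0, A2=1, A3=0, A4=1: formula gives 1, but F = 0 ✗
Since they disagree at (0,1,0,1), the expression is not a correct formula for F.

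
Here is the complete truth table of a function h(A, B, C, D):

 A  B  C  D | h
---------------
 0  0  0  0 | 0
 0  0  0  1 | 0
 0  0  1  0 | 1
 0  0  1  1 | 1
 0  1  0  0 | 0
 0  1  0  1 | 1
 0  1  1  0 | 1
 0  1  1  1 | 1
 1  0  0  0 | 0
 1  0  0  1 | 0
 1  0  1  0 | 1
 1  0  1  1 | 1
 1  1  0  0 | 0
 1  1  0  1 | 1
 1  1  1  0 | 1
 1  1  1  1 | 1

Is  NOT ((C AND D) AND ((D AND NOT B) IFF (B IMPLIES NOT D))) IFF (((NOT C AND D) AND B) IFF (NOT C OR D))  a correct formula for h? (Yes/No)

Evaluate NOT ((C AND D) AND ((D AND NOT B) IFF (B IMPLIES NOT D))) IFF (((NOT C AND D) AND B) IFF (NOT C OR D)) on each row and compare to h:
  A=0, B=0, C=0, D=0: formula gives 0, h = 0 ✓
  A=0, B=0, C=0, D=1: formula gives 0, h = 0 ✓
  A=0, B=0, C=1, D=0: formula gives 1, h = 1 ✓
  A=0, B=0, C=1, D=1: formula gives 1, h = 1 ✓
  …and likewise for the remaining 12 rows.
All 16 rows match — the expression computes h exactly.

Yes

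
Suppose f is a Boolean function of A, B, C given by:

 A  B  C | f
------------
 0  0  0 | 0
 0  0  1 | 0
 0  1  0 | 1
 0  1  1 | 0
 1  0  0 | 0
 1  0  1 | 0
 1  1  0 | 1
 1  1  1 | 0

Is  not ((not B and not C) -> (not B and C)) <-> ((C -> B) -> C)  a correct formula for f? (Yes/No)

Check the formula against f row by row:
  A=0, B=0, C=0: formula gives 0, f = 0 ✓
  A=0, B=0, C=1: formula gives 0, f = 0 ✓
  A=0, B=1, C=0: formula gives 1, f = 1 ✓
  A=0, B=1, C=1: formula gives 0, f = 0 ✓
  A=1, B=0, C=0: formula gives 0, f = 0 ✓
  …and likewise for the remaining 3 rows.
No disagreement on any input; they are logically equivalent.

Yes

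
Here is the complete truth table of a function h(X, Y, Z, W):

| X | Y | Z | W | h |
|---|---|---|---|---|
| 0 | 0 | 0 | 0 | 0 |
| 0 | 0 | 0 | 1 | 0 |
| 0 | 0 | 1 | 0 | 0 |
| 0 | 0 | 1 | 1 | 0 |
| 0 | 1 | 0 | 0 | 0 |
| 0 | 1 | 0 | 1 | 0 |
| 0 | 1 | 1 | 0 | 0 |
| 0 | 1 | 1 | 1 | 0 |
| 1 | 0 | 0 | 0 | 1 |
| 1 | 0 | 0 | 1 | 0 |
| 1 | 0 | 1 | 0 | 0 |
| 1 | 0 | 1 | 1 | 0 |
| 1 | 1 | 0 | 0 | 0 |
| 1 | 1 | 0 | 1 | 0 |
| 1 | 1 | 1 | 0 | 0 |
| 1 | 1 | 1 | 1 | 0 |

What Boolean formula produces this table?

h(X, Y, Z, W) = ((X & ~Y) & ~Z) & ~W

Only row (1,0,0,0) gives 1. That row's minterm X·¬Y·¬Z·¬W is h directly.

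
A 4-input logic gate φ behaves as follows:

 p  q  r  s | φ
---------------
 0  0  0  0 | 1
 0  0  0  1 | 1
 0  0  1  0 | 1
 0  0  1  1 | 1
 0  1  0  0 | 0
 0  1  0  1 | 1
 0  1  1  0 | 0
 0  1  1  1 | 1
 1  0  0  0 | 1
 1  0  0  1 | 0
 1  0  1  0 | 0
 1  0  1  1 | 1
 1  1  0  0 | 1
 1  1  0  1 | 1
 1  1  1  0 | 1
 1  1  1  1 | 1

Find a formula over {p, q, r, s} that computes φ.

φ(p, q, r, s) = ¬((((((¬p ∧ q) ∧ ¬r) ∧ ¬s) ∨ (((¬p ∧ q) ∧ r) ∧ ¬s)) ∨ (((p ∧ ¬q) ∧ ¬r) ∧ s)) ∨ (((p ∧ ¬q) ∧ r) ∧ ¬s))

There are just 4 zero rows: (0,1,0,0), (0,1,1,0), (1,0,0,1), (1,0,1,0). Their minterms are ¬p·q·¬r·¬s, ¬p·q·r·¬s, p·¬q·¬r·s, p·¬q·r·¬s; the OR of those covers precisely the 0-outputs, and negating it yields φ.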